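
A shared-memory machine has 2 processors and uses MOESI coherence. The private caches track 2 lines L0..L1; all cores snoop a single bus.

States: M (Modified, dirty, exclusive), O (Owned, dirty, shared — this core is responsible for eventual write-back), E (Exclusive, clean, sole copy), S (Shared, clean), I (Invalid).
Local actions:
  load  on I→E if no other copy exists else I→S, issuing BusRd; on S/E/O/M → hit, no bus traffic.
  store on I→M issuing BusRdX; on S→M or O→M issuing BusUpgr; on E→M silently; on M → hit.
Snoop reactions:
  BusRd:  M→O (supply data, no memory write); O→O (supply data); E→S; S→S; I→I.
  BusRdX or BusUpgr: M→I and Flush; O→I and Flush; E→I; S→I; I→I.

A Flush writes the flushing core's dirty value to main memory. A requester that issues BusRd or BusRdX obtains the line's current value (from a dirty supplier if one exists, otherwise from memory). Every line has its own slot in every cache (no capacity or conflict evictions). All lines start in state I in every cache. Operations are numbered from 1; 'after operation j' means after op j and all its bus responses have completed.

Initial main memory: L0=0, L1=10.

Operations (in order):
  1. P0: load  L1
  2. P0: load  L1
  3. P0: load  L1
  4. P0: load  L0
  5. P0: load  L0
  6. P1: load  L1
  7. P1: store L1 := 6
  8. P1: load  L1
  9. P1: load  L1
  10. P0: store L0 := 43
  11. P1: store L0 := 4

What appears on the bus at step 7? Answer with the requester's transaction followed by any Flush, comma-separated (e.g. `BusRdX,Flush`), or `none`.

  op1 P0: load  L1 → E/I on L1; bus BusRd; mem=10
  op2 P0: load  L1 → E/I on L1; bus (none); mem=10
  op3 P0: load  L1 → E/I on L1; bus (none); mem=10
  op4 P0: load  L0 → E/I on L0; bus BusRd; mem=0
  op5 P0: load  L0 → E/I on L0; bus (none); mem=0
  op6 P1: load  L1 → S/S on L1; bus BusRd; mem=10
  op7 P1: store L1 := 6 → I/M on L1; bus BusUpgr; mem=10
  op8 P1: load  L1 → I/M on L1; bus (none); mem=10
  op9 P1: load  L1 → I/M on L1; bus (none); mem=10
  op10 P0: store L0 := 43 → M/I on L0; bus (none); mem=0
  op11 P1: store L0 := 4 → I/M on L0; bus BusRdX Flush; mem=43

bus = BusUpgr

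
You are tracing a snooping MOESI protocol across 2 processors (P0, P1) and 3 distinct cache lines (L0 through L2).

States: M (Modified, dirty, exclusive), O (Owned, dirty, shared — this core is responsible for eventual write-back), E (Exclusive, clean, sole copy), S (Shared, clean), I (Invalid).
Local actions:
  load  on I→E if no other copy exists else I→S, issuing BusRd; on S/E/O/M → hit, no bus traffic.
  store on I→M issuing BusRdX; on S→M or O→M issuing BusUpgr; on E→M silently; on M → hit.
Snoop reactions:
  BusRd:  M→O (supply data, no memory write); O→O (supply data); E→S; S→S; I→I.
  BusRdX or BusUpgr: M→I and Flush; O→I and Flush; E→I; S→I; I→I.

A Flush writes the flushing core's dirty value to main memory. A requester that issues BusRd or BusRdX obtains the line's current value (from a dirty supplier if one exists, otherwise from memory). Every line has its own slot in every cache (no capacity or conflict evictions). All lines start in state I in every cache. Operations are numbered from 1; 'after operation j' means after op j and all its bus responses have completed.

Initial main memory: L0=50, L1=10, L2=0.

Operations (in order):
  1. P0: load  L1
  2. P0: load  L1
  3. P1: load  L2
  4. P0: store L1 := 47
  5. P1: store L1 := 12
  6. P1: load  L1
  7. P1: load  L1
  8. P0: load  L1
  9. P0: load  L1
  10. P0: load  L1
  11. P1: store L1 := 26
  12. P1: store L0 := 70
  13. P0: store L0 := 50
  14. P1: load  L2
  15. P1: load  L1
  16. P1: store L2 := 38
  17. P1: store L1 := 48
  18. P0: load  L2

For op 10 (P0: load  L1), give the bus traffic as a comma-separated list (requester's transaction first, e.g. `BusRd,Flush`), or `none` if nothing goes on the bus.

  op1 P0: load  L1 → E/I on L1; bus BusRd; mem=10
  op2 P0: load  L1 → E/I on L1; bus (none); mem=10
  op3 P1: load  L2 → I/E on L2; bus BusRd; mem=0
  op4 P0: store L1 := 47 → M/I on L1; bus (none); mem=10
  op5 P1: store L1 := 12 → I/M on L1; bus BusRdX Flush; mem=47
  op6 P1: load  L1 → I/M on L1; bus (none); mem=47
  op7 P1: load  L1 → I/M on L1; bus (none); mem=47
  op8 P0: load  L1 → S/O on L1; bus BusRd; mem=47
  op9 P0: load  L1 → S/O on L1; bus (none); mem=47
  op10 P0: load  L1 → S/O on L1; bus (none); mem=47
  op11 P1: store L1 := 26 → I/M on L1; bus BusUpgr; mem=47
  op12 P1: store L0 := 70 → I/M on L0; bus BusRdX; mem=50
  op13 P0: store L0 := 50 → M/I on L0; bus BusRdX Flush; mem=70
  op14 P1: load  L2 → I/E on L2; bus (none); mem=0
  op15 P1: load  L1 → I/M on L1; bus (none); mem=47
  op16 P1: store L2 := 38 → I/M on L2; bus (none); mem=0
  op17 P1: store L1 := 48 → I/M on L1; bus (none); mem=47
  op18 P0: load  L2 → S/O on L2; bus BusRd; mem=0

bus = none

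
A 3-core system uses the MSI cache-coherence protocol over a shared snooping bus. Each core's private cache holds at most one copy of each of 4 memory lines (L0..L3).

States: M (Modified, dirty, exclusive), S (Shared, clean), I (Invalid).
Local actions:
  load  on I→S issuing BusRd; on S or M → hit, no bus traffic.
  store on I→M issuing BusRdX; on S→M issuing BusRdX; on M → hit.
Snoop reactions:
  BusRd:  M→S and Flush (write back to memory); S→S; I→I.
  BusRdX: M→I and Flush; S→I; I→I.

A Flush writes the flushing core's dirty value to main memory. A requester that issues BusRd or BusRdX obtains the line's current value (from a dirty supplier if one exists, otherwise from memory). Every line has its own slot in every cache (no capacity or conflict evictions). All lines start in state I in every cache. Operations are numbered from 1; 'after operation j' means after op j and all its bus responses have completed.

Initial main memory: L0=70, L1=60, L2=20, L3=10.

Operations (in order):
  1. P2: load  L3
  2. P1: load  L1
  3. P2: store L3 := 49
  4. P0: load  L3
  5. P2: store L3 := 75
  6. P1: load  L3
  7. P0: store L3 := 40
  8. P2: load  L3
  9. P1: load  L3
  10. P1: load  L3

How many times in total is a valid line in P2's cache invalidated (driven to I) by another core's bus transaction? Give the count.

invalidations = 1

  op1 P2: load  L3 → I/I/S on L3; bus BusRd; mem=10
  op2 P1: load  L1 → I/S/I on L1; bus BusRd; mem=60
  op3 P2: store L3 := 49 → I/I/M on L3; bus BusRdX; mem=10
  op4 P0: load  L3 → S/I/S on L3; bus BusRd Flush; mem=49
  op5 P2: store L3 := 75 → I/I/M on L3; bus BusRdX; mem=49
  op6 P1: load  L3 → I/S/S on L3; bus BusRd Flush; mem=75
  op7 P0: store L3 := 40 → M/I/I on L3; bus BusRdX; mem=75
  op8 P2: load  L3 → S/I/S on L3; bus BusRd Flush; mem=40
  op9 P1: load  L3 → S/S/S on L3; bus BusRd; mem=40
  op10 P1: load  L3 → S/S/S on L3; bus (none); mem=40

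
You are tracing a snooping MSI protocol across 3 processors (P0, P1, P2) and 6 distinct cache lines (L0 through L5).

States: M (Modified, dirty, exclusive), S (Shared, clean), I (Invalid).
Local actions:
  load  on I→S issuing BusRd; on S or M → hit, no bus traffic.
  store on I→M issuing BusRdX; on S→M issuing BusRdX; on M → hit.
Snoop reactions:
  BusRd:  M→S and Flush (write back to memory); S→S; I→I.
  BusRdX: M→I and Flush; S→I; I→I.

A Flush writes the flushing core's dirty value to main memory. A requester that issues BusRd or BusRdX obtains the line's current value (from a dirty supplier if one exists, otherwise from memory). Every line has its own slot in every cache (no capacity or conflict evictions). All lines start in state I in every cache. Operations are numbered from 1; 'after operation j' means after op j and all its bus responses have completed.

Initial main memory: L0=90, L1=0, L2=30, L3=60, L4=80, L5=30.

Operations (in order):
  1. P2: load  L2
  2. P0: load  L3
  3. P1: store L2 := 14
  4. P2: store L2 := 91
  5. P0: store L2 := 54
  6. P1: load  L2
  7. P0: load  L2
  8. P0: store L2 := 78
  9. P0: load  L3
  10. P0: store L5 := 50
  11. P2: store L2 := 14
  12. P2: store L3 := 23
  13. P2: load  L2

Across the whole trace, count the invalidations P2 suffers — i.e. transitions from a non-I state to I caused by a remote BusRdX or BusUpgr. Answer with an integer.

invalidations = 2

[1] P2: load  L2 | P0:I, P1:I, P2:S(30) | bus: BusRd
[2] P0: load  L3 | P0:S(60), P1:I, P2:I | bus: BusRd
[3] P1: store L2 := 14 | P0:I, P1:M(14), P2:I | bus: BusRdX
[4] P2: store L2 := 91 | P0:I, P1:I, P2:M(91) | bus: BusRdX,Flush
[5] P0: store L2 := 54 | P0:M(54), P1:I, P2:I | bus: BusRdX,Flush
[6] P1: load  L2 | P0:S(54), P1:S(54), P2:I | bus: BusRd,Flush
[7] P0: load  L2 | P0:S(54), P1:S(54), P2:I | bus: none
[8] P0: store L2 := 78 | P0:M(78), P1:I, P2:I | bus: BusRdX
[9] P0: load  L3 | P0:S(60), P1:I, P2:I | bus: none
[10] P0: store L5 := 50 | P0:M(50), P1:I, P2:I | bus: BusRdX
[11] P2: store L2 := 14 | P0:I, P1:I, P2:M(14) | bus: BusRdX,Flush
[12] P2: store L3 := 23 | P0:I, P1:I, P2:M(23) | bus: BusRdX
[13] P2: load  L2 | P0:I, P1:I, P2:M(14) | bus: none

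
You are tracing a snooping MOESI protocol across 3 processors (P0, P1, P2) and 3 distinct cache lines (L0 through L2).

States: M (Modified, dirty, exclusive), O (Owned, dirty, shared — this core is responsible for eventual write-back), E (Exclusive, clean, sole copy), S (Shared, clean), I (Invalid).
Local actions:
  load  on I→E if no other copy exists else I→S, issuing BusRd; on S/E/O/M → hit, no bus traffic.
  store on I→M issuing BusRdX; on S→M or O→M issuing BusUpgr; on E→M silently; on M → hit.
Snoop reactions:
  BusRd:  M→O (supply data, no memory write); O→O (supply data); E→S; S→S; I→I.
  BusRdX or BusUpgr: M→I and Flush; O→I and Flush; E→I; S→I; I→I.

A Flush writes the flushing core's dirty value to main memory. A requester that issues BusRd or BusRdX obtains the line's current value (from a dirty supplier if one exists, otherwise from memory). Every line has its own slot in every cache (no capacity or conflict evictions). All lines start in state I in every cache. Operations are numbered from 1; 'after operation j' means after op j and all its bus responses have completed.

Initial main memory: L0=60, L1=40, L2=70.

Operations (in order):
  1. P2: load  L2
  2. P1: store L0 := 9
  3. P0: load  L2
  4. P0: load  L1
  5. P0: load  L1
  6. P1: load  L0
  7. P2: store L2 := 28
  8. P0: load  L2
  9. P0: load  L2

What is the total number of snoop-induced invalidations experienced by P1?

invalidations = 0

  op1 P2: load  L2 → I/I/E on L2; bus BusRd; mem=70
  op2 P1: store L0 := 9 → I/M/I on L0; bus BusRdX; mem=60
  op3 P0: load  L2 → S/I/S on L2; bus BusRd; mem=70
  op4 P0: load  L1 → E/I/I on L1; bus BusRd; mem=40
  op5 P0: load  L1 → E/I/I on L1; bus (none); mem=40
  op6 P1: load  L0 → I/M/I on L0; bus (none); mem=60
  op7 P2: store L2 := 28 → I/I/M on L2; bus BusUpgr; mem=70
  op8 P0: load  L2 → S/I/O on L2; bus BusRd; mem=70
  op9 P0: load  L2 → S/I/O on L2; bus (none); mem=70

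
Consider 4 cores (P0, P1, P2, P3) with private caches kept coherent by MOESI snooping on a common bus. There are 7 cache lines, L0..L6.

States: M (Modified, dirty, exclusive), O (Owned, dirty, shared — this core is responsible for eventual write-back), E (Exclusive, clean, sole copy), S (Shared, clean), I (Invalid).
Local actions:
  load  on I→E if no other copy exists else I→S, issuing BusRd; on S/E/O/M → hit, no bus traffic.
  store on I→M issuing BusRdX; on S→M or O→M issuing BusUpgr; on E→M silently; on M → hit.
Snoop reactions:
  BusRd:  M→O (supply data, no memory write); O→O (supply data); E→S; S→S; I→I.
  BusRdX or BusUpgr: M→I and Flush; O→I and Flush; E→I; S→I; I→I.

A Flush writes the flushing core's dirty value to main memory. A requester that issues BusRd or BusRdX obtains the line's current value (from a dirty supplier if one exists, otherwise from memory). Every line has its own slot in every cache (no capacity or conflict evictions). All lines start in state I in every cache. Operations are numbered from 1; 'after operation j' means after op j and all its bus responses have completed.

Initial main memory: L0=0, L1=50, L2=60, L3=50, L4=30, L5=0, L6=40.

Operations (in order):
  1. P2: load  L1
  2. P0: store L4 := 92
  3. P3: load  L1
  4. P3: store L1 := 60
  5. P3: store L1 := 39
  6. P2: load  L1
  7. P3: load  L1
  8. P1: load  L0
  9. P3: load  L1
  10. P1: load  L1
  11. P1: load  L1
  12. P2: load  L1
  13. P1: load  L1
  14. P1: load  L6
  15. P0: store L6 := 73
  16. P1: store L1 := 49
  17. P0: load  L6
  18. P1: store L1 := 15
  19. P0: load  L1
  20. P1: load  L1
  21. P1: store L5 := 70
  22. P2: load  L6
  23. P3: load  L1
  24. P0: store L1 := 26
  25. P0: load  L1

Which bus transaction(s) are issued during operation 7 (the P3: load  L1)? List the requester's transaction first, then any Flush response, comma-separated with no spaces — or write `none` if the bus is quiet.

bus = none

  op1 P2: load  L1 → I/I/E/I on L1; bus BusRd; mem=50
  op2 P0: store L4 := 92 → M/I/I/I on L4; bus BusRdX; mem=30
  op3 P3: load  L1 → I/I/S/S on L1; bus BusRd; mem=50
  op4 P3: store L1 := 60 → I/I/I/M on L1; bus BusUpgr; mem=50
  op5 P3: store L1 := 39 → I/I/I/M on L1; bus (none); mem=50
  op6 P2: load  L1 → I/I/S/O on L1; bus BusRd; mem=50
  op7 P3: load  L1 → I/I/S/O on L1; bus (none); mem=50
  op8 P1: load  L0 → I/E/I/I on L0; bus BusRd; mem=0
  op9 P3: load  L1 → I/I/S/O on L1; bus (none); mem=50
  op10 P1: load  L1 → I/S/S/O on L1; bus BusRd; mem=50
  op11 P1: load  L1 → I/S/S/O on L1; bus (none); mem=50
  op12 P2: load  L1 → I/S/S/O on L1; bus (none); mem=50
  op13 P1: load  L1 → I/S/S/O on L1; bus (none); mem=50
  op14 P1: load  L6 → I/E/I/I on L6; bus BusRd; mem=40
  op15 P0: store L6 := 73 → M/I/I/I on L6; bus BusRdX; mem=40
  op16 P1: store L1 := 49 → I/M/I/I on L1; bus BusUpgr Flush; mem=39
  op17 P0: load  L6 → M/I/I/I on L6; bus (none); mem=40
  op18 P1: store L1 := 15 → I/M/I/I on L1; bus (none); mem=39
  op19 P0: load  L1 → S/O/I/I on L1; bus BusRd; mem=39
  op20 P1: load  L1 → S/O/I/I on L1; bus (none); mem=39
  op21 P1: store L5 := 70 → I/M/I/I on L5; bus BusRdX; mem=0
  op22 P2: load  L6 → O/I/S/I on L6; bus BusRd; mem=40
  op23 P3: load  L1 → S/O/I/S on L1; bus BusRd; mem=39
  op24 P0: store L1 := 26 → M/I/I/I on L1; bus BusUpgr Flush; mem=15
  op25 P0: load  L1 → M/I/I/I on L1; bus (none); mem=15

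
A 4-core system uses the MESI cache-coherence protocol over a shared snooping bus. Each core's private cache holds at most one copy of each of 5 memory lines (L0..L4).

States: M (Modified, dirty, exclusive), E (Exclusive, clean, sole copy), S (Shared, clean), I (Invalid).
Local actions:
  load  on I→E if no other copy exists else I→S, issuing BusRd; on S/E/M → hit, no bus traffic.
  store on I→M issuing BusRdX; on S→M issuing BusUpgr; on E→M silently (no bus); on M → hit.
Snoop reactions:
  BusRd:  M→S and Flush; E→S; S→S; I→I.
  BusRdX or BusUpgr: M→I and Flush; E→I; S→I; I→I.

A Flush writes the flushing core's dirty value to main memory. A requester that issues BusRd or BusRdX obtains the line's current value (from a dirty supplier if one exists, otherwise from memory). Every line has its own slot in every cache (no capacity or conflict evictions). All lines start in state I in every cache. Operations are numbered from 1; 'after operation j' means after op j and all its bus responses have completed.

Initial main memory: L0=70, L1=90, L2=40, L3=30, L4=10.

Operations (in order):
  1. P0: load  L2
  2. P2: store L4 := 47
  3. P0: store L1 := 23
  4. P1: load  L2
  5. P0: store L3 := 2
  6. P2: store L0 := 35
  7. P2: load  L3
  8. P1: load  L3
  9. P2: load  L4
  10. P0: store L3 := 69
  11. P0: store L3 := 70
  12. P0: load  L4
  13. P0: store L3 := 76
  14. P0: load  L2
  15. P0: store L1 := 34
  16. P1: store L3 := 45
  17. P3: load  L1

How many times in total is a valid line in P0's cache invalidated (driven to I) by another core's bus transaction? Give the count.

1. P0: load  L2  bus=[BusRd]  L2: P0=E P1=I P2=I P3=I  mem[L2]=40
2. P2: store L4 := 47  bus=[BusRdX]  L4: P0=I P1=I P2=M P3=I  mem[L4]=10
3. P0: store L1 := 23  bus=[BusRdX]  L1: P0=M P1=I P2=I P3=I  mem[L1]=90
4. P1: load  L2  bus=[BusRd]  L2: P0=S P1=S P2=I P3=I  mem[L2]=40
5. P0: store L3 := 2  bus=[BusRdX]  L3: P0=M P1=I P2=I P3=I  mem[L3]=30
6. P2: store L0 := 35  bus=[BusRdX]  L0: P0=I P1=I P2=M P3=I  mem[L0]=70
7. P2: load  L3  bus=[BusRd,Flush]  L3: P0=S P1=I P2=S P3=I  mem[L3]=2
8. P1: load  L3  bus=[BusRd]  L3: P0=S P1=S P2=S P3=I  mem[L3]=2
9. P2: load  L4  bus=[-]  L4: P0=I P1=I P2=M P3=I  mem[L4]=10
10. P0: store L3 := 69  bus=[BusUpgr]  L3: P0=M P1=I P2=I P3=I  mem[L3]=2
11. P0: store L3 := 70  bus=[-]  L3: P0=M P1=I P2=I P3=I  mem[L3]=2
12. P0: load  L4  bus=[BusRd,Flush]  L4: P0=S P1=I P2=S P3=I  mem[L4]=47
13. P0: store L3 := 76  bus=[-]  L3: P0=M P1=I P2=I P3=I  mem[L3]=2
14. P0: load  L2  bus=[-]  L2: P0=S P1=S P2=I P3=I  mem[L2]=40
15. P0: store L1 := 34  bus=[-]  L1: P0=M P1=I P2=I P3=I  mem[L1]=90
16. P1: store L3 := 45  bus=[BusRdX,Flush]  L3: P0=I P1=M P2=I P3=I  mem[L3]=76
17. P3: load  L1  bus=[BusRd,Flush]  L1: P0=S P1=I P2=I P3=S  mem[L1]=34

invalidations = 1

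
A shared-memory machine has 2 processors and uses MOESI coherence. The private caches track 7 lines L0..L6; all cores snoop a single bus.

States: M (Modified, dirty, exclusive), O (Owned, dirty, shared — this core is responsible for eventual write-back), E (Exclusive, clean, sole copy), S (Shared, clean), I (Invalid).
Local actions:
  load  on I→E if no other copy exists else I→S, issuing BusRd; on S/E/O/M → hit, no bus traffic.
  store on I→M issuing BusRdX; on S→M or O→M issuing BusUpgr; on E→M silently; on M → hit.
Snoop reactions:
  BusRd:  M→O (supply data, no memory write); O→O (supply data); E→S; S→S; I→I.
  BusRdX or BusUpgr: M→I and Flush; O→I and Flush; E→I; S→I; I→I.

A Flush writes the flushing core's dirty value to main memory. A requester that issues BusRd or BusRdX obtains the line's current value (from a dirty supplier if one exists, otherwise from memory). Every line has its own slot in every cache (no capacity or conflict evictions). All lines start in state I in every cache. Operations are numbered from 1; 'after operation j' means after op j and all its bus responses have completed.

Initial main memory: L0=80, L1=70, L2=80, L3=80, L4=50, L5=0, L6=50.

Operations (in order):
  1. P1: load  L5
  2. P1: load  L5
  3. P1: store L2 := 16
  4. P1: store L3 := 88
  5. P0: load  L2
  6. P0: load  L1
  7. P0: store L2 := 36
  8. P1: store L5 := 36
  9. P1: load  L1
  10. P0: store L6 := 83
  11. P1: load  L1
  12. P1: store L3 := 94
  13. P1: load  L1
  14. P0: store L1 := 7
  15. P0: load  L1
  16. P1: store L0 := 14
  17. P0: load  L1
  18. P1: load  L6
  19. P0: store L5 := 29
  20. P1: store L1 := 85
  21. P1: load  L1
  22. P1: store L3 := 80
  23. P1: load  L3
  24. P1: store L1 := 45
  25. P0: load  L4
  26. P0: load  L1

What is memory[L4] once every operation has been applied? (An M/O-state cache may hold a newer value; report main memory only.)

memory[L4] = 50

1. P1: load  L5  bus=[BusRd]  L5: P0=I P1=E  mem[L5]=0
2. P1: load  L5  bus=[-]  L5: P0=I P1=E  mem[L5]=0
3. P1: store L2 := 16  bus=[BusRdX]  L2: P0=I P1=M  mem[L2]=80
4. P1: store L3 := 88  bus=[BusRdX]  L3: P0=I P1=M  mem[L3]=80
5. P0: load  L2  bus=[BusRd]  L2: P0=S P1=O  mem[L2]=80
6. P0: load  L1  bus=[BusRd]  L1: P0=E P1=I  mem[L1]=70
7. P0: store L2 := 36  bus=[BusUpgr,Flush]  L2: P0=M P1=I  mem[L2]=16
8. P1: store L5 := 36  bus=[-]  L5: P0=I P1=M  mem[L5]=0
9. P1: load  L1  bus=[BusRd]  L1: P0=S P1=S  mem[L1]=70
10. P0: store L6 := 83  bus=[BusRdX]  L6: P0=M P1=I  mem[L6]=50
11. P1: load  L1  bus=[-]  L1: P0=S P1=S  mem[L1]=70
12. P1: store L3 := 94  bus=[-]  L3: P0=I P1=M  mem[L3]=80
13. P1: load  L1  bus=[-]  L1: P0=S P1=S  mem[L1]=70
14. P0: store L1 := 7  bus=[BusUpgr]  L1: P0=M P1=I  mem[L1]=70
15. P0: load  L1  bus=[-]  L1: P0=M P1=I  mem[L1]=70
16. P1: store L0 := 14  bus=[BusRdX]  L0: P0=I P1=M  mem[L0]=80
17. P0: load  L1  bus=[-]  L1: P0=M P1=I  mem[L1]=70
18. P1: load  L6  bus=[BusRd]  L6: P0=O P1=S  mem[L6]=50
19. P0: store L5 := 29  bus=[BusRdX,Flush]  L5: P0=M P1=I  mem[L5]=36
20. P1: store L1 := 85  bus=[BusRdX,Flush]  L1: P0=I P1=M  mem[L1]=7
21. P1: load  L1  bus=[-]  L1: P0=I P1=M  mem[L1]=7
22. P1: store L3 := 80  bus=[-]  L3: P0=I P1=M  mem[L3]=80
23. P1: load  L3  bus=[-]  L3: P0=I P1=M  mem[L3]=80
24. P1: store L1 := 45  bus=[-]  L1: P0=I P1=M  mem[L1]=7
25. P0: load  L4  bus=[BusRd]  L4: P0=E P1=I  mem[L4]=50
26. P0: load  L1  bus=[BusRd]  L1: P0=S P1=O  mem[L1]=7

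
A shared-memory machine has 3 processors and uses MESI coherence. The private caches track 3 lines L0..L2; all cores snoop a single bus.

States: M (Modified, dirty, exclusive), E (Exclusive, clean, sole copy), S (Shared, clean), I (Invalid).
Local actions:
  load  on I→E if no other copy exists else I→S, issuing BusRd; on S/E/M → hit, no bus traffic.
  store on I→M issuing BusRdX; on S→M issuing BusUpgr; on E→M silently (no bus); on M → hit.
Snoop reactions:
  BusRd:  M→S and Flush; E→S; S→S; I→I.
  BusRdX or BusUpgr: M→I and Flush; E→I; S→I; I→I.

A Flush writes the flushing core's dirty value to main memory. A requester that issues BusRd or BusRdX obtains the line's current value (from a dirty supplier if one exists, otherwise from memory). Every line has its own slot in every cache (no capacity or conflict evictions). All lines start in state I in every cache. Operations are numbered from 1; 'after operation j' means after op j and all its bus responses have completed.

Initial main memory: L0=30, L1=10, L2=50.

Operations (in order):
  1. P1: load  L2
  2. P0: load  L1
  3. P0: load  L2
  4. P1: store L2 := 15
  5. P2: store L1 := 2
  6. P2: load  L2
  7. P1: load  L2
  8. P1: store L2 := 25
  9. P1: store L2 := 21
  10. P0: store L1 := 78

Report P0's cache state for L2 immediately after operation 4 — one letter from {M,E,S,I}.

state = I

step 1: P1: load  L2  ⟶  IEI  (L2)  txn=BusRd  M[L2]=50
step 2: P0: load  L1  ⟶  EII  (L1)  txn=BusRd  M[L1]=10
step 3: P0: load  L2  ⟶  SSI  (L2)  txn=BusRd  M[L2]=50
step 4: P1: store L2 := 15  ⟶  IMI  (L2)  txn=BusUpgr  M[L2]=50
step 5: P2: store L1 := 2  ⟶  IIM  (L1)  txn=BusRdX  M[L1]=10
step 6: P2: load  L2  ⟶  ISS  (L2)  txn=BusRd+Flush  M[L2]=15
step 7: P1: load  L2  ⟶  ISS  (L2)  txn=∅  M[L2]=15
step 8: P1: store L2 := 25  ⟶  IMI  (L2)  txn=BusUpgr  M[L2]=15
step 9: P1: store L2 := 21  ⟶  IMI  (L2)  txn=∅  M[L2]=15
step 10: P0: store L1 := 78  ⟶  MII  (L1)  txn=BusRdX+Flush  M[L1]=2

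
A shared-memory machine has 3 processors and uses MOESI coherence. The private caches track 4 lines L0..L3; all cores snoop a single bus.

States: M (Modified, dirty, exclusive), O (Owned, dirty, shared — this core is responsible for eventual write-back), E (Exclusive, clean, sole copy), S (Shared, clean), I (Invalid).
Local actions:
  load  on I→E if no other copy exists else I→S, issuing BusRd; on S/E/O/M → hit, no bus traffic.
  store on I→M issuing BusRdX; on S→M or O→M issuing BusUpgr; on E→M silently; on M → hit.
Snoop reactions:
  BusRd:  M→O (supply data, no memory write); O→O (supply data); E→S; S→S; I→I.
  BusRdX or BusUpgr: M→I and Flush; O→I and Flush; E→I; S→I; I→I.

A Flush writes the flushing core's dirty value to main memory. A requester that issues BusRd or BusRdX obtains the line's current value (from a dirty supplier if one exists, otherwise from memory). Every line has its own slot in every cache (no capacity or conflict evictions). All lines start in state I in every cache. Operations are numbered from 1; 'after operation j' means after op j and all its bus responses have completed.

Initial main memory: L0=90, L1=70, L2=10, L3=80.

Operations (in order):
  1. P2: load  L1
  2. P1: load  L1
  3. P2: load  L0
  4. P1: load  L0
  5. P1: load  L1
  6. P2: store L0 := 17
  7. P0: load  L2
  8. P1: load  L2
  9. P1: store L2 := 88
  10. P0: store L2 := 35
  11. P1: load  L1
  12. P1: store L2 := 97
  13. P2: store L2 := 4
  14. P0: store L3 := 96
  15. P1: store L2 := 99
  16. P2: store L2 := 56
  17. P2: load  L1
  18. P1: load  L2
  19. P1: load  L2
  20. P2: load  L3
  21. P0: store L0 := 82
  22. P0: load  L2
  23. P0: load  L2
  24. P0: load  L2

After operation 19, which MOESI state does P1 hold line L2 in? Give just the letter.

state = S

1. P2: load  L1  bus=[BusRd]  L1: P0=I P1=I P2=E  mem[L1]=70
2. P1: load  L1  bus=[BusRd]  L1: P0=I P1=S P2=S  mem[L1]=70
3. P2: load  L0  bus=[BusRd]  L0: P0=I P1=I P2=E  mem[L0]=90
4. P1: load  L0  bus=[BusRd]  L0: P0=I P1=S P2=S  mem[L0]=90
5. P1: load  L1  bus=[-]  L1: P0=I P1=S P2=S  mem[L1]=70
6. P2: store L0 := 17  bus=[BusUpgr]  L0: P0=I P1=I P2=M  mem[L0]=90
7. P0: load  L2  bus=[BusRd]  L2: P0=E P1=I P2=I  mem[L2]=10
8. P1: load  L2  bus=[BusRd]  L2: P0=S P1=S P2=I  mem[L2]=10
9. P1: store L2 := 88  bus=[BusUpgr]  L2: P0=I P1=M P2=I  mem[L2]=10
10. P0: store L2 := 35  bus=[BusRdX,Flush]  L2: P0=M P1=I P2=I  mem[L2]=88
11. P1: load  L1  bus=[-]  L1: P0=I P1=S P2=S  mem[L1]=70
12. P1: store L2 := 97  bus=[BusRdX,Flush]  L2: P0=I P1=M P2=I  mem[L2]=35
13. P2: store L2 := 4  bus=[BusRdX,Flush]  L2: P0=I P1=I P2=M  mem[L2]=97
14. P0: store L3 := 96  bus=[BusRdX]  L3: P0=M P1=I P2=I  mem[L3]=80
15. P1: store L2 := 99  bus=[BusRdX,Flush]  L2: P0=I P1=M P2=I  mem[L2]=4
16. P2: store L2 := 56  bus=[BusRdX,Flush]  L2: P0=I P1=I P2=M  mem[L2]=99
17. P2: load  L1  bus=[-]  L1: P0=I P1=S P2=S  mem[L1]=70
18. P1: load  L2  bus=[BusRd]  L2: P0=I P1=S P2=O  mem[L2]=99
19. P1: load  L2  bus=[-]  L2: P0=I P1=S P2=O  mem[L2]=99
20. P2: load  L3  bus=[BusRd]  L3: P0=O P1=I P2=S  mem[L3]=80
21. P0: store L0 := 82  bus=[BusRdX,Flush]  L0: P0=M P1=I P2=I  mem[L0]=17
22. P0: load  L2  bus=[BusRd]  L2: P0=S P1=S P2=O  mem[L2]=99
23. P0: load  L2  bus=[-]  L2: P0=S P1=S P2=O  mem[L2]=99
24. P0: load  L2  bus=[-]  L2: P0=S P1=S P2=O  mem[L2]=99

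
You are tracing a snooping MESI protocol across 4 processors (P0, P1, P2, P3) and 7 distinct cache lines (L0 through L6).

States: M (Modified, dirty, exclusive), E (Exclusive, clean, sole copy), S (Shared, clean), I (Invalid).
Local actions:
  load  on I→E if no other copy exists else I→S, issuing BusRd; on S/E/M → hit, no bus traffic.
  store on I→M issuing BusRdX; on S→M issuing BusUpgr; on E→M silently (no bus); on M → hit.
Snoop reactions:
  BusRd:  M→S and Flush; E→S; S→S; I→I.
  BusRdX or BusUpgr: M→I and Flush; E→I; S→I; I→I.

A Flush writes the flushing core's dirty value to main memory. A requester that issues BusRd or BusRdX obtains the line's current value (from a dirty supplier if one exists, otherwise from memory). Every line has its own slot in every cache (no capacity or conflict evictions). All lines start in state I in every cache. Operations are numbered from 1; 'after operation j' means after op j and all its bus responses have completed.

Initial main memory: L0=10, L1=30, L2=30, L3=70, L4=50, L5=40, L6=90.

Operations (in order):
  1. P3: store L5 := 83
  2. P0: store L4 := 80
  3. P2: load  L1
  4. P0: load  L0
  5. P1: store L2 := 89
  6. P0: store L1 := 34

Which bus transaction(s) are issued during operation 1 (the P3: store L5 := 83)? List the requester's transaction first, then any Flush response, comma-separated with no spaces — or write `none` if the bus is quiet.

1. P3: store L5 := 83  bus=[BusRdX]  L5: P0=I P1=I P2=I P3=M  mem[L5]=40
2. P0: store L4 := 80  bus=[BusRdX]  L4: P0=M P1=I P2=I P3=I  mem[L4]=50
3. P2: load  L1  bus=[BusRd]  L1: P0=I P1=I P2=E P3=I  mem[L1]=30
4. P0: load  L0  bus=[BusRd]  L0: P0=E P1=I P2=I P3=I  mem[L0]=10
5. P1: store L2 := 89  bus=[BusRdX]  L2: P0=I P1=M P2=I P3=I  mem[L2]=30
6. P0: store L1 := 34  bus=[BusRdX]  L1: P0=M P1=I P2=I P3=I  mem[L1]=30

bus = BusRdX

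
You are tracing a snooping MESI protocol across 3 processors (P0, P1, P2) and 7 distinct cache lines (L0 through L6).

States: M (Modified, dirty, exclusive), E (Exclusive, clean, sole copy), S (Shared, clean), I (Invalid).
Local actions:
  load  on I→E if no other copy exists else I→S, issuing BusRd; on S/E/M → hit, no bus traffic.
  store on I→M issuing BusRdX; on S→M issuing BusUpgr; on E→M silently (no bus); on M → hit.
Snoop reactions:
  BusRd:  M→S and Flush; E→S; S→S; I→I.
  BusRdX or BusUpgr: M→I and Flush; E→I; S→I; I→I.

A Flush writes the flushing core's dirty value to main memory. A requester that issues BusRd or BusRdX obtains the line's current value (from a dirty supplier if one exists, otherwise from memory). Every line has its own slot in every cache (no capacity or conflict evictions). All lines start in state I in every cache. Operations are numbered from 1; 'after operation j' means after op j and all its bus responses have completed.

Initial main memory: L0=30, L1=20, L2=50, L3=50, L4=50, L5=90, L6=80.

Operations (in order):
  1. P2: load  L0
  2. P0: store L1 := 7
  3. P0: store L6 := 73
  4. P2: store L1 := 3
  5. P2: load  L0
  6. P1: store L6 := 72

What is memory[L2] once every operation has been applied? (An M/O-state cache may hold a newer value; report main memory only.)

step 1: P2: load  L0  ⟶  IIE  (L0)  txn=BusRd  M[L0]=30
step 2: P0: store L1 := 7  ⟶  MII  (L1)  txn=BusRdX  M[L1]=20
step 3: P0: store L6 := 73  ⟶  MII  (L6)  txn=BusRdX  M[L6]=80
step 4: P2: store L1 := 3  ⟶  IIM  (L1)  txn=BusRdX+Flush  M[L1]=7
step 5: P2: load  L0  ⟶  IIE  (L0)  txn=∅  M[L0]=30
step 6: P1: store L6 := 72  ⟶  IMI  (L6)  txn=BusRdX+Flush  M[L6]=73

memory[L2] = 50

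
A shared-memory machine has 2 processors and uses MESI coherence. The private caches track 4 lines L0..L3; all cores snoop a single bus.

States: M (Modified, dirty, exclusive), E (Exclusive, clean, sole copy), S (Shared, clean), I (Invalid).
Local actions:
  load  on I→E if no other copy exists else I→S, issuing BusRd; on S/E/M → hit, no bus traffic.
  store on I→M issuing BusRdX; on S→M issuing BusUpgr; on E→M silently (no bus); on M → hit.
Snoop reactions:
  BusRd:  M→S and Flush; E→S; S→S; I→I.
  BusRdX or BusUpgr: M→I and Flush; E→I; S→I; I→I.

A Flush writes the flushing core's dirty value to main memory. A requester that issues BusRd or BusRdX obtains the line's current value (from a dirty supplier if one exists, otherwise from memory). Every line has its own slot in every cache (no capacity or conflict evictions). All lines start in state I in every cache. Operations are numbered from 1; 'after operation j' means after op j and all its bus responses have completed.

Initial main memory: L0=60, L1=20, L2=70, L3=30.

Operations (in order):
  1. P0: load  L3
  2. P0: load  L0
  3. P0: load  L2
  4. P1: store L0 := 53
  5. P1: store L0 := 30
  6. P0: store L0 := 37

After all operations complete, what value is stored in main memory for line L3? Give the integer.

memory[L3] = 30

[1] P0: load  L3 | P0:E(30), P1:I | bus: BusRd
[2] P0: load  L0 | P0:E(60), P1:I | bus: BusRd
[3] P0: load  L2 | P0:E(70), P1:I | bus: BusRd
[4] P1: store L0 := 53 | P0:I, P1:M(53) | bus: BusRdX
[5] P1: store L0 := 30 | P0:I, P1:M(30) | bus: none
[6] P0: store L0 := 37 | P0:M(37), P1:I | bus: BusRdX,Flush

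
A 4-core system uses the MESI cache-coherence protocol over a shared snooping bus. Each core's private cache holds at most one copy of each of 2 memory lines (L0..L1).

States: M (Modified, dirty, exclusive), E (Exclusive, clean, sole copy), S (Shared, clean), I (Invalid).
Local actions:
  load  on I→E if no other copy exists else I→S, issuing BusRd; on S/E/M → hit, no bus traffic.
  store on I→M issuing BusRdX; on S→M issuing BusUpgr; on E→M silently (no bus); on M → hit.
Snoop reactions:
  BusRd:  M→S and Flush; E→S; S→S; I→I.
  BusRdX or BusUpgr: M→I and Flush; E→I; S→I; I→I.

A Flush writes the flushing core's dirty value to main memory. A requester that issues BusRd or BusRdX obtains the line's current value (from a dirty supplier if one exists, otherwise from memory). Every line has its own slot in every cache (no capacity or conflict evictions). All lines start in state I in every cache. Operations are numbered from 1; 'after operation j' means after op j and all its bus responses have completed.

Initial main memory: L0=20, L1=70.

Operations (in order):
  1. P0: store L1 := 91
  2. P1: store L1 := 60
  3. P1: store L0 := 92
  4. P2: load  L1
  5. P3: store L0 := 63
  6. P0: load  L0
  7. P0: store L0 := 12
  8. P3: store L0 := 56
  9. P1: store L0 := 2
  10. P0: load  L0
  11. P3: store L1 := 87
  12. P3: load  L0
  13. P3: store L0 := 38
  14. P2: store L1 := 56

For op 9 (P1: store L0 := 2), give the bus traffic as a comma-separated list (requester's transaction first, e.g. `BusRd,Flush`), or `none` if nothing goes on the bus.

step 1: P0: store L1 := 91  ⟶  MIII  (L1)  txn=BusRdX  M[L1]=70
step 2: P1: store L1 := 60  ⟶  IMII  (L1)  txn=BusRdX+Flush  M[L1]=91
step 3: P1: store L0 := 92  ⟶  IMII  (L0)  txn=BusRdX  M[L0]=20
step 4: P2: load  L1  ⟶  ISSI  (L1)  txn=BusRd+Flush  M[L1]=60
step 5: P3: store L0 := 63  ⟶  IIIM  (L0)  txn=BusRdX+Flush  M[L0]=92
step 6: P0: load  L0  ⟶  SIIS  (L0)  txn=BusRd+Flush  M[L0]=63
step 7: P0: store L0 := 12  ⟶  MIII  (L0)  txn=BusUpgr  M[L0]=63
step 8: P3: store L0 := 56  ⟶  IIIM  (L0)  txn=BusRdX+Flush  M[L0]=12
step 9: P1: store L0 := 2  ⟶  IMII  (L0)  txn=BusRdX+Flush  M[L0]=56
step 10: P0: load  L0  ⟶  SSII  (L0)  txn=BusRd+Flush  M[L0]=2
step 11: P3: store L1 := 87  ⟶  IIIM  (L1)  txn=BusRdX  M[L1]=60
step 12: P3: load  L0  ⟶  SSIS  (L0)  txn=BusRd  M[L0]=2
step 13: P3: store L0 := 38  ⟶  IIIM  (L0)  txn=BusUpgr  M[L0]=2
step 14: P2: store L1 := 56  ⟶  IIMI  (L1)  txn=BusRdX+Flush  M[L1]=87

bus = BusRdX,Flush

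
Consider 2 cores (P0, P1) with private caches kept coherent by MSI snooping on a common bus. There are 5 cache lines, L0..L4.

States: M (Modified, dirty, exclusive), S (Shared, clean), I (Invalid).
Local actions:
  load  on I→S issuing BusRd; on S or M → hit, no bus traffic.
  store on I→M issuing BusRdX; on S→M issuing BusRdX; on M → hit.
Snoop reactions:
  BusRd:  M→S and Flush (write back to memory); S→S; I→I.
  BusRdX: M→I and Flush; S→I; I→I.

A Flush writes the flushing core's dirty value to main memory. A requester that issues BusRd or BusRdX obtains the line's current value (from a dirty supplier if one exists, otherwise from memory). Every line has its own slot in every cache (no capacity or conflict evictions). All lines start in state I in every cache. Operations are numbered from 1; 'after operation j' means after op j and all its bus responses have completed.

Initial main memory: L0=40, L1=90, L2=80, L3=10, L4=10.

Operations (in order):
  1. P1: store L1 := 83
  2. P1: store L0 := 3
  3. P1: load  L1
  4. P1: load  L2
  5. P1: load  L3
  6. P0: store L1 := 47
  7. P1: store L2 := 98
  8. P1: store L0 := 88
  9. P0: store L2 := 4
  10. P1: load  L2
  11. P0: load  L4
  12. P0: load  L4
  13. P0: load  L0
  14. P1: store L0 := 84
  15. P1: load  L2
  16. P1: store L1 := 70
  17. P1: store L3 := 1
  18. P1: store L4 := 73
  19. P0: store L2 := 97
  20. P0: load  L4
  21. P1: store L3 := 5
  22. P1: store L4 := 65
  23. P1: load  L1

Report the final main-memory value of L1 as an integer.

step 1: P1: store L1 := 83  ⟶  IM  (L1)  txn=BusRdX  M[L1]=90
step 2: P1: store L0 := 3  ⟶  IM  (L0)  txn=BusRdX  M[L0]=40
step 3: P1: load  L1  ⟶  IM  (L1)  txn=∅  M[L1]=90
step 4: P1: load  L2  ⟶  IS  (L2)  txn=BusRd  M[L2]=80
step 5: P1: load  L3  ⟶  IS  (L3)  txn=BusRd  M[L3]=10
step 6: P0: store L1 := 47  ⟶  MI  (L1)  txn=BusRdX+Flush  M[L1]=83
step 7: P1: store L2 := 98  ⟶  IM  (L2)  txn=BusRdX  M[L2]=80
step 8: P1: store L0 := 88  ⟶  IM  (L0)  txn=∅  M[L0]=40
step 9: P0: store L2 := 4  ⟶  MI  (L2)  txn=BusRdX+Flush  M[L2]=98
step 10: P1: load  L2  ⟶  SS  (L2)  txn=BusRd+Flush  M[L2]=4
step 11: P0: load  L4  ⟶  SI  (L4)  txn=BusRd  M[L4]=10
step 12: P0: load  L4  ⟶  SI  (L4)  txn=∅  M[L4]=10
step 13: P0: load  L0  ⟶  SS  (L0)  txn=BusRd+Flush  M[L0]=88
step 14: P1: store L0 := 84  ⟶  IM  (L0)  txn=BusRdX  M[L0]=88
step 15: P1: load  L2  ⟶  SS  (L2)  txn=∅  M[L2]=4
step 16: P1: store L1 := 70  ⟶  IM  (L1)  txn=BusRdX+Flush  M[L1]=47
step 17: P1: store L3 := 1  ⟶  IM  (L3)  txn=BusRdX  M[L3]=10
step 18: P1: store L4 := 73  ⟶  IM  (L4)  txn=BusRdX  M[L4]=10
step 19: P0: store L2 := 97  ⟶  MI  (L2)  txn=BusRdX  M[L2]=4
step 20: P0: load  L4  ⟶  SS  (L4)  txn=BusRd+Flush  M[L4]=73
step 21: P1: store L3 := 5  ⟶  IM  (L3)  txn=∅  M[L3]=10
step 22: P1: store L4 := 65  ⟶  IM  (L4)  txn=BusRdX  M[L4]=73
step 23: P1: load  L1  ⟶  IM  (L1)  txn=∅  M[L1]=47

memory[L1] = 47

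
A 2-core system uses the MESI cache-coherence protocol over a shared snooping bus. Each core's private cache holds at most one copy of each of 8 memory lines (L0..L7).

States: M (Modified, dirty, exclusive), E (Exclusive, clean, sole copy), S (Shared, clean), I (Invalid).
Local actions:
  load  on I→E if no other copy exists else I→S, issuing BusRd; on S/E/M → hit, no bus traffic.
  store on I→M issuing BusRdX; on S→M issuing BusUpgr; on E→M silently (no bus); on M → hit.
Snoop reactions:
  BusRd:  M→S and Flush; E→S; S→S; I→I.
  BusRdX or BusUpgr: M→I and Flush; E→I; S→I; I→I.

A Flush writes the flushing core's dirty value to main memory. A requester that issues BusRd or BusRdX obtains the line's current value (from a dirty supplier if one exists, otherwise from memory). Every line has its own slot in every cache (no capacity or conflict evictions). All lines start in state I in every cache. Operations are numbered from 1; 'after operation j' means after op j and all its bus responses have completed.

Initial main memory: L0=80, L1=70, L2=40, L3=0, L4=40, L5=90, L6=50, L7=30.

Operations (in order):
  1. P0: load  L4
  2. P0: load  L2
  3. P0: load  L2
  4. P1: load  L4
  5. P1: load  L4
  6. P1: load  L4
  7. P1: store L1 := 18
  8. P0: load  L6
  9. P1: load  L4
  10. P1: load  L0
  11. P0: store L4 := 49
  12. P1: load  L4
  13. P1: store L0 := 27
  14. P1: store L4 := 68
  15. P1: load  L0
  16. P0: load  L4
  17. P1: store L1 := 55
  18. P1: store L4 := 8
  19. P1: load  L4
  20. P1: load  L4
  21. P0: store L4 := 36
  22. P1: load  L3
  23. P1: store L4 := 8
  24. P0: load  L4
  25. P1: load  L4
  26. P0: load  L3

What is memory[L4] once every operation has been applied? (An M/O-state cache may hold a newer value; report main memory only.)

  op1 P0: load  L4 → E/I on L4; bus BusRd; mem=40
  op2 P0: load  L2 → E/I on L2; bus BusRd; mem=40
  op3 P0: load  L2 → E/I on L2; bus (none); mem=40
  op4 P1: load  L4 → S/S on L4; bus BusRd; mem=40
  op5 P1: load  L4 → S/S on L4; bus (none); mem=40
  op6 P1: load  L4 → S/S on L4; bus (none); mem=40
  op7 P1: store L1 := 18 → I/M on L1; bus BusRdX; mem=70
  op8 P0: load  L6 → E/I on L6; bus BusRd; mem=50
  op9 P1: load  L4 → S/S on L4; bus (none); mem=40
  op10 P1: load  L0 → I/E on L0; bus BusRd; mem=80
  op11 P0: store L4 := 49 → M/I on L4; bus BusUpgr; mem=40
  op12 P1: load  L4 → S/S on L4; bus BusRd Flush; mem=49
  op13 P1: store L0 := 27 → I/M on L0; bus (none); mem=80
  op14 P1: store L4 := 68 → I/M on L4; bus BusUpgr; mem=49
  op15 P1: load  L0 → I/M on L0; bus (none); mem=80
  op16 P0: load  L4 → S/S on L4; bus BusRd Flush; mem=68
  op17 P1: store L1 := 55 → I/M on L1; bus (none); mem=70
  op18 P1: store L4 := 8 → I/M on L4; bus BusUpgr; mem=68
  op19 P1: load  L4 → I/M on L4; bus (none); mem=68
  op20 P1: load  L4 → I/M on L4; bus (none); mem=68
  op21 P0: store L4 := 36 → M/I on L4; bus BusRdX Flush; mem=8
  op22 P1: load  L3 → I/E on L3; bus BusRd; mem=0
  op23 P1: store L4 := 8 → I/M on L4; bus BusRdX Flush; mem=36
  op24 P0: load  L4 → S/S on L4; bus BusRd Flush; mem=8
  op25 P1: load  L4 → S/S on L4; bus (none); mem=8
  op26 P0: load  L3 → S/S on L3; bus BusRd; mem=0

memory[L4] = 8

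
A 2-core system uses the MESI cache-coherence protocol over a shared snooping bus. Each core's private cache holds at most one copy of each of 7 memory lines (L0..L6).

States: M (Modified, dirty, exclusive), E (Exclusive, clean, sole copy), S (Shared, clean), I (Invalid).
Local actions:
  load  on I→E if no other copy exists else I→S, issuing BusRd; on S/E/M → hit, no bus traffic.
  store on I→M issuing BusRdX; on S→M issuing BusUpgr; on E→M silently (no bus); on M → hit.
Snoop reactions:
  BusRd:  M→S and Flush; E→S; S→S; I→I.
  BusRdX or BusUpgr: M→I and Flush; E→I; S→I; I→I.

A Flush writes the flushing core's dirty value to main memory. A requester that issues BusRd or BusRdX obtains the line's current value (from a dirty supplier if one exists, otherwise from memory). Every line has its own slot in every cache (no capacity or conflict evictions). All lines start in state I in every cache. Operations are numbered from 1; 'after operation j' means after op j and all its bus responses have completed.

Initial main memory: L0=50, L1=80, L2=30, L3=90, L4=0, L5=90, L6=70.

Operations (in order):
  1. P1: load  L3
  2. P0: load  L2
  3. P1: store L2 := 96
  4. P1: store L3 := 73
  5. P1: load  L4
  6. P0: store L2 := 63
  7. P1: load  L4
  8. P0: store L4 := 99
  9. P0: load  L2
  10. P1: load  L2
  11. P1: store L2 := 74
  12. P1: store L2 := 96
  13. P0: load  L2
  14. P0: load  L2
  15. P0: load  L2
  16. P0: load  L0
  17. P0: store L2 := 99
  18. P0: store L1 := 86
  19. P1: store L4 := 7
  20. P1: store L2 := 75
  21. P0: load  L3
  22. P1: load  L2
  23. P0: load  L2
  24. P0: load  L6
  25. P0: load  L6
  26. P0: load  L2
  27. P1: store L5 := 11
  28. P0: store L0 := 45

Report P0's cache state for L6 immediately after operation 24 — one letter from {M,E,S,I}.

  op1 P1: load  L3 → I/E on L3; bus BusRd; mem=90
  op2 P0: load  L2 → E/I on L2; bus BusRd; mem=30
  op3 P1: store L2 := 96 → I/M on L2; bus BusRdX; mem=30
  op4 P1: store L3 := 73 → I/M on L3; bus (none); mem=90
  op5 P1: load  L4 → I/E on L4; bus BusRd; mem=0
  op6 P0: store L2 := 63 → M/I on L2; bus BusRdX Flush; mem=96
  op7 P1: load  L4 → I/E on L4; bus (none); mem=0
  op8 P0: store L4 := 99 → M/I on L4; bus BusRdX; mem=0
  op9 P0: load  L2 → M/I on L2; bus (none); mem=96
  op10 P1: load  L2 → S/S on L2; bus BusRd Flush; mem=63
  op11 P1: store L2 := 74 → I/M on L2; bus BusUpgr; mem=63
  op12 P1: store L2 := 96 → I/M on L2; bus (none); mem=63
  op13 P0: load  L2 → S/S on L2; bus BusRd Flush; mem=96
  op14 P0: load  L2 → S/S on L2; bus (none); mem=96
  op15 P0: load  L2 → S/S on L2; bus (none); mem=96
  op16 P0: load  L0 → E/I on L0; bus BusRd; mem=50
  op17 P0: store L2 := 99 → M/I on L2; bus BusUpgr; mem=96
  op18 P0: store L1 := 86 → M/I on L1; bus BusRdX; mem=80
  op19 P1: store L4 := 7 → I/M on L4; bus BusRdX Flush; mem=99
  op20 P1: store L2 := 75 → I/M on L2; bus BusRdX Flush; mem=99
  op21 P0: load  L3 → S/S on L3; bus BusRd Flush; mem=73
  op22 P1: load  L2 → I/M on L2; bus (none); mem=99
  op23 P0: load  L2 → S/S on L2; bus BusRd Flush; mem=75
  op24 P0: load  L6 → E/I on L6; bus BusRd; mem=70
  op25 P0: load  L6 → E/I on L6; bus (none); mem=70
  op26 P0: load  L2 → S/S on L2; bus (none); mem=75
  op27 P1: store L5 := 11 → I/M on L5; bus BusRdX; mem=90
  op28 P0: store L0 := 45 → M/I on L0; bus (none); mem=50

state = E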